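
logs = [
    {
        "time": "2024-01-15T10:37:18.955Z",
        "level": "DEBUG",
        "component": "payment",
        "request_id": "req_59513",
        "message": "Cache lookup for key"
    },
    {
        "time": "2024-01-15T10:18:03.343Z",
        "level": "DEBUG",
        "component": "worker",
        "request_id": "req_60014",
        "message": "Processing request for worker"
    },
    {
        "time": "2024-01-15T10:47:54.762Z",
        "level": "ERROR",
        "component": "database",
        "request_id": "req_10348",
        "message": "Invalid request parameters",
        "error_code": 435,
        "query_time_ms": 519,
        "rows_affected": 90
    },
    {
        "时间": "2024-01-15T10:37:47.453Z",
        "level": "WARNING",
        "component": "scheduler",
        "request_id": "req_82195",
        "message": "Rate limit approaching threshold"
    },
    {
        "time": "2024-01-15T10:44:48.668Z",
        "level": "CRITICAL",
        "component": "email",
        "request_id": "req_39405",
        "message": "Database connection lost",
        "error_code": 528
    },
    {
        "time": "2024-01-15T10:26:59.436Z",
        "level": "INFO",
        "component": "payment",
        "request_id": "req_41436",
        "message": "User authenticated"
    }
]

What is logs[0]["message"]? "Cache lookup for key"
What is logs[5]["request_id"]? "req_41436"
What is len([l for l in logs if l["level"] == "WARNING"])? 1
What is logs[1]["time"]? "2024-01-15T10:18:03.343Z"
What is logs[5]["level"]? "INFO"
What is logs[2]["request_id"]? "req_10348"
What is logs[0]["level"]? "DEBUG"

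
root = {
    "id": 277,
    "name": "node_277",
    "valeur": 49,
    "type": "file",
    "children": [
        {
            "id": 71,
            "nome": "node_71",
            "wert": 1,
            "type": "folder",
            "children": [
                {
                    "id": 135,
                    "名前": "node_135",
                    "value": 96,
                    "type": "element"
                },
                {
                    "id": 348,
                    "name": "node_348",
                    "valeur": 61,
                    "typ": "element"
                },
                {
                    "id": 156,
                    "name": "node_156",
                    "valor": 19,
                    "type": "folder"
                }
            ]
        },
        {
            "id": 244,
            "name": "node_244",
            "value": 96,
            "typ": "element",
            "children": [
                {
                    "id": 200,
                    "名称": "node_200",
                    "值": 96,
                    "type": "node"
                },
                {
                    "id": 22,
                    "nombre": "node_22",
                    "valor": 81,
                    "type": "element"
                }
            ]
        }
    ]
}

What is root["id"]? 277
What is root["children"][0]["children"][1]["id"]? 348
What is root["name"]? "node_277"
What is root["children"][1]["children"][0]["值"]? 96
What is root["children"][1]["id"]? 244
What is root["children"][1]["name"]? "node_244"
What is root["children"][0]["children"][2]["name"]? "node_156"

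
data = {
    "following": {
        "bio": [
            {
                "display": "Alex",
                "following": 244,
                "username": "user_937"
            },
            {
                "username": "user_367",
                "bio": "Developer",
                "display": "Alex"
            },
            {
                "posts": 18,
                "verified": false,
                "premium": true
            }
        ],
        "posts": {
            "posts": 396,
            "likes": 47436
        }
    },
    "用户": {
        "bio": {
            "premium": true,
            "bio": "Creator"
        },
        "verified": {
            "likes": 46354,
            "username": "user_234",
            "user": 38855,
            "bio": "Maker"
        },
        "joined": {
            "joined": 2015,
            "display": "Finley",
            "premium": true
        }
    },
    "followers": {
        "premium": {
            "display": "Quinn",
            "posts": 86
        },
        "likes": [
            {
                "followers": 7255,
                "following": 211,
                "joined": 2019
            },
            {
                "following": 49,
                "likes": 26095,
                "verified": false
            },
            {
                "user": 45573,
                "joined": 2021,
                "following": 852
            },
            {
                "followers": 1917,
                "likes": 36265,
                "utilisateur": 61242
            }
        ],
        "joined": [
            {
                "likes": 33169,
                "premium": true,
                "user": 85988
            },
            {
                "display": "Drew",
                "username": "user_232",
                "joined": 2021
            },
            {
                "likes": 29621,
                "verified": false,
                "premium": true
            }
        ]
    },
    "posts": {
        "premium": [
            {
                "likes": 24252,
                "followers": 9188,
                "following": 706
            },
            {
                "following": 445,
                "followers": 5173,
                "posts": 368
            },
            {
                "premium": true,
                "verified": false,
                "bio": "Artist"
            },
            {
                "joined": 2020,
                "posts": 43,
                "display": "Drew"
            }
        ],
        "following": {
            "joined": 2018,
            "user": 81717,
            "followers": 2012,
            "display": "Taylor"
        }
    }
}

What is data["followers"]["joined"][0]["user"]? 85988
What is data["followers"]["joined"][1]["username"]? "user_232"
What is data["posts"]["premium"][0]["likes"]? 24252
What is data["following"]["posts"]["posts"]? 396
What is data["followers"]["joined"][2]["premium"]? True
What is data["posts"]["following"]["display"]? "Taylor"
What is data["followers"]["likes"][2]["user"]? 45573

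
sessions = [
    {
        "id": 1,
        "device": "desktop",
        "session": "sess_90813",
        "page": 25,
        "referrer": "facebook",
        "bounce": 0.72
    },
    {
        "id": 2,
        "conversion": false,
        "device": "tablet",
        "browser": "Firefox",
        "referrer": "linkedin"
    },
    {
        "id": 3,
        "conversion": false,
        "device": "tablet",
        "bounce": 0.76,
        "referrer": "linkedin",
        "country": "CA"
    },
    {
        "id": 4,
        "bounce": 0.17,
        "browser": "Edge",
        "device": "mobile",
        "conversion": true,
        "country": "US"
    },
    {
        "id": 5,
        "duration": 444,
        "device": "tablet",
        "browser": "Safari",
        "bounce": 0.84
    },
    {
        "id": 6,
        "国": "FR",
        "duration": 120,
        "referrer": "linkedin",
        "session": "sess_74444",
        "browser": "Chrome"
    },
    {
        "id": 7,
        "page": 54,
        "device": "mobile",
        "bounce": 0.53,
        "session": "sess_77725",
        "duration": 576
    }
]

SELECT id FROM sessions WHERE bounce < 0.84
[1, 3, 4, 7]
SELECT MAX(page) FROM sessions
54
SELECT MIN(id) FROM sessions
1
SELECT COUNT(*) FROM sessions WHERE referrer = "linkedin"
3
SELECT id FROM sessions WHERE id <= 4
[1, 2, 3, 4]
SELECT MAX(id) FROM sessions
7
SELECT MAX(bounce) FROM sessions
0.84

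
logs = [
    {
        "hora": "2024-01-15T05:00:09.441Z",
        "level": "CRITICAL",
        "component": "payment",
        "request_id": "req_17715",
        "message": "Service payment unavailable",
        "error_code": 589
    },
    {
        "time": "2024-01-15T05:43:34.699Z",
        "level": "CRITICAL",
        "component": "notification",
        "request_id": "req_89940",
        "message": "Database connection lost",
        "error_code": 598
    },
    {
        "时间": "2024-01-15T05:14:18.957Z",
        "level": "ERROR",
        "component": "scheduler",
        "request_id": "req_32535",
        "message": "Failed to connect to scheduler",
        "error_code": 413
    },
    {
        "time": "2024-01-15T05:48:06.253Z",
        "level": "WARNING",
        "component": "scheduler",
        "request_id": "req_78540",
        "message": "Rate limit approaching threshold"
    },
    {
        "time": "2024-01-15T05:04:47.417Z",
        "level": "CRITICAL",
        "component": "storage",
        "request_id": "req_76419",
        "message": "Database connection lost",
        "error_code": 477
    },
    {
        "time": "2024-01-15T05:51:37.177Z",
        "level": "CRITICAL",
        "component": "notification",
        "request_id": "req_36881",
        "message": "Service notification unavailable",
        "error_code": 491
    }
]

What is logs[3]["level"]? "WARNING"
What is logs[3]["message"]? "Rate limit approaching threshold"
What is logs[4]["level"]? "CRITICAL"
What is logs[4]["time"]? "2024-01-15T05:04:47.417Z"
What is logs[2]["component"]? "scheduler"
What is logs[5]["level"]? "CRITICAL"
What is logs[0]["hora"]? "2024-01-15T05:00:09.441Z"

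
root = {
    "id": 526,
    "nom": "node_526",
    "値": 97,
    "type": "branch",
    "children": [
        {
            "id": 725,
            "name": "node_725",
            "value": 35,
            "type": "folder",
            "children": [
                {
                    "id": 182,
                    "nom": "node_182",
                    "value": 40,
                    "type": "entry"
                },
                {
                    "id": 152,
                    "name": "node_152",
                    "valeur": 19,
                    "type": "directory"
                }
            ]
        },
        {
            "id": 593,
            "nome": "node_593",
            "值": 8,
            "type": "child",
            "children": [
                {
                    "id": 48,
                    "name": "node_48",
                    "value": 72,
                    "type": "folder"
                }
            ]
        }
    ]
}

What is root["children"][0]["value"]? 35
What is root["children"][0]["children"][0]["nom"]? "node_182"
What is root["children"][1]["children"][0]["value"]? 72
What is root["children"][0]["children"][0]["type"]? "entry"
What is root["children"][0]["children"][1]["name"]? "node_152"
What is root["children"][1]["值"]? 8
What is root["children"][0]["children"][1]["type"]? "directory"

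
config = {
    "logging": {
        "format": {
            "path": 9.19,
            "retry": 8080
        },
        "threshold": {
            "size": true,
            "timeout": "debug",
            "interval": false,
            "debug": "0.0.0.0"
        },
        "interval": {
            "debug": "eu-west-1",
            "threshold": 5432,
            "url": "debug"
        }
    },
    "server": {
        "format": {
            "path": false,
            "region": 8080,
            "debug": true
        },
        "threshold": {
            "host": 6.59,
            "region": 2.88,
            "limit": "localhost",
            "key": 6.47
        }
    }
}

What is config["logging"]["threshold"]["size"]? True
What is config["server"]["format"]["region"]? 8080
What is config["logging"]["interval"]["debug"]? "eu-west-1"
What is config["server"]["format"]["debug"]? True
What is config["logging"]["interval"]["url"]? "debug"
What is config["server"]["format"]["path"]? False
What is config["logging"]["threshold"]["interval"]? False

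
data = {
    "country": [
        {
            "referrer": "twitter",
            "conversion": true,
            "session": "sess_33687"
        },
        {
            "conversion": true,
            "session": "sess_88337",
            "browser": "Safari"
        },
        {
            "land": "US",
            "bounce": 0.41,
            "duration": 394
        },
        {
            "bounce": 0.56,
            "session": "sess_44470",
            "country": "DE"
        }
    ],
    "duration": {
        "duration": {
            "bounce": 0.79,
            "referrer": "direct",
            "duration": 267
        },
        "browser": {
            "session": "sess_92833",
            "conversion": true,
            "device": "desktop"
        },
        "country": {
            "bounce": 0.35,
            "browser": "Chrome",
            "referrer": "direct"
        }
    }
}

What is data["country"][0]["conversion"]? True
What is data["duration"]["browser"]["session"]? "sess_92833"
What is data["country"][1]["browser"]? "Safari"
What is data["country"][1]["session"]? "sess_88337"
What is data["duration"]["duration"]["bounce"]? 0.79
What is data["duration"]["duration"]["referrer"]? "direct"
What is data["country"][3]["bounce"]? 0.56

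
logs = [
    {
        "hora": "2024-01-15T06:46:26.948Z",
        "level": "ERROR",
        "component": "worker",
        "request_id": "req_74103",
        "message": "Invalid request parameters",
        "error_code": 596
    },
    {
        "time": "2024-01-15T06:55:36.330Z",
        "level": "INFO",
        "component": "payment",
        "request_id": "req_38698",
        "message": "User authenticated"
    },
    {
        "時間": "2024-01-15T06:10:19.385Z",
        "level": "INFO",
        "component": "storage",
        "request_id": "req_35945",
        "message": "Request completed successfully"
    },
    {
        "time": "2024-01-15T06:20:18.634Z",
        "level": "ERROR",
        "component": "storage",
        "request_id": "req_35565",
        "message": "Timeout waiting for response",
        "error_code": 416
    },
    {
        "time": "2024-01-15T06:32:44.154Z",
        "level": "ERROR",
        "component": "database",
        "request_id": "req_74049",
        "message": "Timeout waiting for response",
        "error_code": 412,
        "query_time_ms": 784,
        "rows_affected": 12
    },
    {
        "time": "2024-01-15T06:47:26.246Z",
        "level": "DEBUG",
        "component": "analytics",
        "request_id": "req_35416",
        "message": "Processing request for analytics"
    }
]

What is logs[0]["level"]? "ERROR"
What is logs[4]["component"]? "database"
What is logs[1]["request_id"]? "req_38698"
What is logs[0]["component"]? "worker"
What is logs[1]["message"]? "User authenticated"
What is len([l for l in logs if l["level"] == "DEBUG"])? 1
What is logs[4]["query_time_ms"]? 784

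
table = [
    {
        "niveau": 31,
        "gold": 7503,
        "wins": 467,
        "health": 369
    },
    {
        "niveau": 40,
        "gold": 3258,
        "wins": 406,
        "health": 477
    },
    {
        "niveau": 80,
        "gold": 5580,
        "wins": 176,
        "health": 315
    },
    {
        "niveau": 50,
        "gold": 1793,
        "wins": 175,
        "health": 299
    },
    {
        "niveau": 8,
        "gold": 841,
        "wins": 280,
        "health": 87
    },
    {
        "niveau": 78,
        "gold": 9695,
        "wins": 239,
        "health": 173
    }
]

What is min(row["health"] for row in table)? 87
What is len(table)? 6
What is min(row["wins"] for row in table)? 175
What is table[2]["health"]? 315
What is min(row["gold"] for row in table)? 841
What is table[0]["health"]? 369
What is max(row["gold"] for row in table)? 9695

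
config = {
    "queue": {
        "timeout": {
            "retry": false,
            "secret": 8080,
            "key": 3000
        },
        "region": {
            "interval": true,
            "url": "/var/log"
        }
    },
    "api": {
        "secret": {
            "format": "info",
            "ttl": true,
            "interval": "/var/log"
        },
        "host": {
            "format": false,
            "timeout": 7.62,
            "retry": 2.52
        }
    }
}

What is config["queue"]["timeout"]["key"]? 3000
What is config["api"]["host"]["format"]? False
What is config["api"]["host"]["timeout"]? 7.62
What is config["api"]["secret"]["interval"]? "/var/log"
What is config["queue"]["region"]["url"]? "/var/log"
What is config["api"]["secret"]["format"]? "info"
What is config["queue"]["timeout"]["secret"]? 8080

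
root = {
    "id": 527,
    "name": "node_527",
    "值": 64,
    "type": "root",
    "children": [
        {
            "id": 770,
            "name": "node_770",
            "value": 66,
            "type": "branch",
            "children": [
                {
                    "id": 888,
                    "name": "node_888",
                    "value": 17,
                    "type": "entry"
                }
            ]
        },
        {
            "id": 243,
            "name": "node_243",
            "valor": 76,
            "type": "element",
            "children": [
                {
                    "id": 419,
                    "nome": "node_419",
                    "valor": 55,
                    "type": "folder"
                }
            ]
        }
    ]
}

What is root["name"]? "node_527"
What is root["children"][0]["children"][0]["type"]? "entry"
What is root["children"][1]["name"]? "node_243"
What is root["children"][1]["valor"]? 76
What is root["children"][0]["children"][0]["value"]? 17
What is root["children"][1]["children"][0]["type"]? "folder"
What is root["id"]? 527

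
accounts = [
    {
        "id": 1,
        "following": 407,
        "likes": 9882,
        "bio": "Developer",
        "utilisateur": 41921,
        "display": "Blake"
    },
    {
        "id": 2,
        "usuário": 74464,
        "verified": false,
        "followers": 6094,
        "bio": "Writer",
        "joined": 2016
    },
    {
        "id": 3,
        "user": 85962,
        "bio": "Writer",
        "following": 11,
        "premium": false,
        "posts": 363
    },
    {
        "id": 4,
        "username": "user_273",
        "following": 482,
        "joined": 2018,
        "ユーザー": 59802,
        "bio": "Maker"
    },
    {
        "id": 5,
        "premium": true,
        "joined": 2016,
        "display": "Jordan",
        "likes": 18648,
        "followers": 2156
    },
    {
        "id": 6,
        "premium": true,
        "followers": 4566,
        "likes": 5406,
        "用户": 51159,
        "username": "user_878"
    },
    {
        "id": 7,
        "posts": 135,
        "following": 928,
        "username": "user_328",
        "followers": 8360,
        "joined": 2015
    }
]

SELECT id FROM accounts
[1, 2, 3, 4, 5, 6, 7]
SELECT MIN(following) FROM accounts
11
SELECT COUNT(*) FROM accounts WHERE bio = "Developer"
1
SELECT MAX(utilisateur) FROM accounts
41921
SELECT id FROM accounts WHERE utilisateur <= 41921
[1]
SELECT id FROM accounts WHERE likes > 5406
[1, 5]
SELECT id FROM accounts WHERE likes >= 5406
[1, 5, 6]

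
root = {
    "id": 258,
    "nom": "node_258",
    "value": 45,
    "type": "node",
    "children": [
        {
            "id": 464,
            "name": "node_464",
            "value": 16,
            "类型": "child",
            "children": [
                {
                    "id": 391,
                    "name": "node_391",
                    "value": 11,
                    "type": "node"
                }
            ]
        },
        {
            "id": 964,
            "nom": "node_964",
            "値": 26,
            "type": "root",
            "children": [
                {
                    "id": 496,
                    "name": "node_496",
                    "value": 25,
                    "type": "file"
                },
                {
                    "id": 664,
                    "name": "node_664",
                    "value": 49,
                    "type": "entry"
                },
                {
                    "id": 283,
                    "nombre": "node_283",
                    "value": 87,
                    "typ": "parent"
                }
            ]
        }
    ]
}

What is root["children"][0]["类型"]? "child"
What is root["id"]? 258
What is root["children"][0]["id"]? 464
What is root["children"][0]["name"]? "node_464"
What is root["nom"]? "node_258"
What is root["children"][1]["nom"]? "node_964"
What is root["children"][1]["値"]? 26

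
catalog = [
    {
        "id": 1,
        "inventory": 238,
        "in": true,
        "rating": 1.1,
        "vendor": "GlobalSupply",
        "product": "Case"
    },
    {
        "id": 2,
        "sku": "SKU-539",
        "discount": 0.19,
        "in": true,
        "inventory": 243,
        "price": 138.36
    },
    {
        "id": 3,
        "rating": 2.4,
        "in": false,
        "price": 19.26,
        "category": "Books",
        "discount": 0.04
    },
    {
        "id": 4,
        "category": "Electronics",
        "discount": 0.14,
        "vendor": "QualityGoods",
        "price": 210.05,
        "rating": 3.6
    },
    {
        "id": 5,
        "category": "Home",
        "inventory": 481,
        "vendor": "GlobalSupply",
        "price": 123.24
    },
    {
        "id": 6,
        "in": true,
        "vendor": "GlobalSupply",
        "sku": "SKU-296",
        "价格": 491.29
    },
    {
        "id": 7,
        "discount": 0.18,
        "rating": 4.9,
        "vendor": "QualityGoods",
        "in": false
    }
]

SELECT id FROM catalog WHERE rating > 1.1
[3, 4, 7]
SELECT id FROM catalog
[1, 2, 3, 4, 5, 6, 7]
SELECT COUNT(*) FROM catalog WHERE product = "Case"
1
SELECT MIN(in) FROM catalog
False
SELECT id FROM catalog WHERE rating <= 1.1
[1]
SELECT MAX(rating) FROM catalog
4.9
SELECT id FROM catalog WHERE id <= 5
[1, 2, 3, 4, 5]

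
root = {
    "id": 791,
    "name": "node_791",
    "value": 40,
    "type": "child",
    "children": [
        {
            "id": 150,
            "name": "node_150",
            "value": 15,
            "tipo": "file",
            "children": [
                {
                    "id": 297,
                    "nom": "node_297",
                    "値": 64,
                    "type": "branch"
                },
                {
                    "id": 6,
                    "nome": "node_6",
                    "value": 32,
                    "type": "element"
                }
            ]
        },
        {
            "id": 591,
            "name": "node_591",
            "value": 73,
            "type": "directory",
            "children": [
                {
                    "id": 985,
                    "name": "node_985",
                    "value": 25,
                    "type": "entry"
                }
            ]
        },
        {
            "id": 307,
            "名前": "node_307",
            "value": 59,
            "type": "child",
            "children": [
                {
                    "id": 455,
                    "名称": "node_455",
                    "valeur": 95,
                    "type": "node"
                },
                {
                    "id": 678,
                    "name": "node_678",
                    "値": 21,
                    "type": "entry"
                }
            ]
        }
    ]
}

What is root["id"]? 791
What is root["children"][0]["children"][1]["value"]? 32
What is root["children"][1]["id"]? 591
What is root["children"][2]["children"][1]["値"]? 21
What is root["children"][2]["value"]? 59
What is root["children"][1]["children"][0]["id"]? 985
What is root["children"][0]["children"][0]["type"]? "branch"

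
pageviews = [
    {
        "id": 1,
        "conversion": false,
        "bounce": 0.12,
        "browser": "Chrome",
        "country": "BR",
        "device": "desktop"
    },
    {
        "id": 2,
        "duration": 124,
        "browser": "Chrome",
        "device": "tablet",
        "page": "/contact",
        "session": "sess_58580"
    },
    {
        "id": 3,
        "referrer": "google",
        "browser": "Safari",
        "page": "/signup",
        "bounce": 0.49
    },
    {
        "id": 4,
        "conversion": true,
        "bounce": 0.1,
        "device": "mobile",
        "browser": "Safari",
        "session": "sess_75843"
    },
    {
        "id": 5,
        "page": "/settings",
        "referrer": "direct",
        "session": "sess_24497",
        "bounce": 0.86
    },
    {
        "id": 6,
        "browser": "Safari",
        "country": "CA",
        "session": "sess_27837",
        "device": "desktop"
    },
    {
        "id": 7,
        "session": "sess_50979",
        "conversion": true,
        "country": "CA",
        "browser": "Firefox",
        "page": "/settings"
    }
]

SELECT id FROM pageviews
[1, 2, 3, 4, 5, 6, 7]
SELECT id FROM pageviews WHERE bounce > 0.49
[5]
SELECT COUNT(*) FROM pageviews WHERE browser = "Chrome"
2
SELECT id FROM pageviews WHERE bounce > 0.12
[3, 5]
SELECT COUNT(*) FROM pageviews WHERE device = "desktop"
2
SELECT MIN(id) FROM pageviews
1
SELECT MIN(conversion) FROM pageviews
False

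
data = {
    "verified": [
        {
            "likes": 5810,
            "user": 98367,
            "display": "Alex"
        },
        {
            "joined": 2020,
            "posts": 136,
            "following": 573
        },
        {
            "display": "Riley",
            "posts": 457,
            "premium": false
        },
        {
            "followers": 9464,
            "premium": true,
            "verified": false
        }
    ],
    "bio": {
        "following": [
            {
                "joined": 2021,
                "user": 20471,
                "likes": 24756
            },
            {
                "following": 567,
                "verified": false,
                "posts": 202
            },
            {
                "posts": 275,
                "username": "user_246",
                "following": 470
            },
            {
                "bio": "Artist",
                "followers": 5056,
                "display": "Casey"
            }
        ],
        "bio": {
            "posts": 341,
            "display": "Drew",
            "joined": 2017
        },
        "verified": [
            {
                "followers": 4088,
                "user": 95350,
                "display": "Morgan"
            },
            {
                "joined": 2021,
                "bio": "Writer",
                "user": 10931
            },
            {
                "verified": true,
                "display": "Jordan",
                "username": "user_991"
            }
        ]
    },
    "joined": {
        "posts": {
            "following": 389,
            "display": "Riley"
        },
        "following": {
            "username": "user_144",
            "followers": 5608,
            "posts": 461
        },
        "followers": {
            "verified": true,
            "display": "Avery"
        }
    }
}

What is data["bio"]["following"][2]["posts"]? 275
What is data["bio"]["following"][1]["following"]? 567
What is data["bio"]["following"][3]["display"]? "Casey"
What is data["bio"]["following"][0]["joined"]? 2021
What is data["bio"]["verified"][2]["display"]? "Jordan"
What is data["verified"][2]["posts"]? 457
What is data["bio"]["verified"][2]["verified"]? True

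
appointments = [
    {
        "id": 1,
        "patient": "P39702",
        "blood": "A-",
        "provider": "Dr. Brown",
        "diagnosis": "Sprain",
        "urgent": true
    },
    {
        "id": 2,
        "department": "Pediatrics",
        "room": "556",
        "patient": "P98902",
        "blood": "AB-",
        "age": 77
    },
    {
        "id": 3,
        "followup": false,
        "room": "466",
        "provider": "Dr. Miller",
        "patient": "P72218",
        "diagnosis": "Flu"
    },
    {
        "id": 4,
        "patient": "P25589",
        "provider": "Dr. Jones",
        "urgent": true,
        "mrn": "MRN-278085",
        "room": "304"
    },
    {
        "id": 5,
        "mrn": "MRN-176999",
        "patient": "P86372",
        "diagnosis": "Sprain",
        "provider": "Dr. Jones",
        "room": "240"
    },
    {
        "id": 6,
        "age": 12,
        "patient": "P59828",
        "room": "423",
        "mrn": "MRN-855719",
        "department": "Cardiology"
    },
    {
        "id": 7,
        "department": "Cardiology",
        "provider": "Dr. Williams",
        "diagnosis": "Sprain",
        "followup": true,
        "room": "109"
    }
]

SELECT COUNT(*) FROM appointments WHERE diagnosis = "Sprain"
3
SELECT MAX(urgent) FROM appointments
True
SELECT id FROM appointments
[1, 2, 3, 4, 5, 6, 7]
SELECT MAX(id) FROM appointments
7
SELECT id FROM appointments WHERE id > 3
[4, 5, 6, 7]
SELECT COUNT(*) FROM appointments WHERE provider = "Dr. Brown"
1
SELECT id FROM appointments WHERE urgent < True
[]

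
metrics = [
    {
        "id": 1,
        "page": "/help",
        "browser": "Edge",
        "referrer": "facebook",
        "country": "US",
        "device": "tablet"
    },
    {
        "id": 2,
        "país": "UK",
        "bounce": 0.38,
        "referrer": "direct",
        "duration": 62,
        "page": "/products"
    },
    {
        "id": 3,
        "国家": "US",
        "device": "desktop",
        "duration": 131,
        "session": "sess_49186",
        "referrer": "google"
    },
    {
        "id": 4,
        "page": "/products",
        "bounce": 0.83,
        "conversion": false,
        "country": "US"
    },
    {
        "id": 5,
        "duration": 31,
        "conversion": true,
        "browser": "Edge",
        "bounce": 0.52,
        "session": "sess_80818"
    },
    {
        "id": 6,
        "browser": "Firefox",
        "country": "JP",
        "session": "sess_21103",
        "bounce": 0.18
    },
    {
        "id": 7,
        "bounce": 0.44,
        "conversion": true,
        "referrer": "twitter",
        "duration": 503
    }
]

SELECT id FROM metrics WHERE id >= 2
[2, 3, 4, 5, 6, 7]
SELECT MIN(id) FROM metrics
1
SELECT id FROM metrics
[1, 2, 3, 4, 5, 6, 7]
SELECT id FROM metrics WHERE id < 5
[1, 2, 3, 4]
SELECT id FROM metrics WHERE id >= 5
[5, 6, 7]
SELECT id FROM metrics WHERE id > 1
[2, 3, 4, 5, 6, 7]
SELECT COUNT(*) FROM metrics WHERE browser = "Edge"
2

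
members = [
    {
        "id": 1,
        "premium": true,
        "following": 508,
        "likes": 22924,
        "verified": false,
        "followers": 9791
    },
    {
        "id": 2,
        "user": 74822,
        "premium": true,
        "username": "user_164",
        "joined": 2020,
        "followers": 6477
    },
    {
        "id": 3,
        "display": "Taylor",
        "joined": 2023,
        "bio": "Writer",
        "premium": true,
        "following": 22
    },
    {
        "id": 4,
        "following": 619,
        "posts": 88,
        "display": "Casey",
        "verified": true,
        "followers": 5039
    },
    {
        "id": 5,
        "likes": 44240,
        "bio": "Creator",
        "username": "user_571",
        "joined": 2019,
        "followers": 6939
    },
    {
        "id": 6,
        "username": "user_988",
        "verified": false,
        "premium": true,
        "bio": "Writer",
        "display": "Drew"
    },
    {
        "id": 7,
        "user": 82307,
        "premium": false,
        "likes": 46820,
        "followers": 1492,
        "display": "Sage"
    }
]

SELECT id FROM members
[1, 2, 3, 4, 5, 6, 7]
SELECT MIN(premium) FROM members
False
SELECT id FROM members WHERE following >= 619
[4]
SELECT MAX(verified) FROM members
True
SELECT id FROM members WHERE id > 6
[7]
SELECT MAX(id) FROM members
7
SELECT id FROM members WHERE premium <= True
[1, 2, 3, 6, 7]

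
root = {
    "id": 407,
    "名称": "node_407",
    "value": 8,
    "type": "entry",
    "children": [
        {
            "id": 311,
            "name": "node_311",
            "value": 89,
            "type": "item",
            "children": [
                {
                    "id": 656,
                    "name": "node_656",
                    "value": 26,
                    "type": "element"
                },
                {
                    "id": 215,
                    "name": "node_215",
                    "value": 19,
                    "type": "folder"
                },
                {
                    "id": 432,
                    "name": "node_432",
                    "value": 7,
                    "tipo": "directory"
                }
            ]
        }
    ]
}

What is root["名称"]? "node_407"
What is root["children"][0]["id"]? 311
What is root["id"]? 407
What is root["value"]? 8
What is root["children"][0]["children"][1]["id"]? 215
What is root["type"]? "entry"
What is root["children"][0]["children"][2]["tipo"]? "directory"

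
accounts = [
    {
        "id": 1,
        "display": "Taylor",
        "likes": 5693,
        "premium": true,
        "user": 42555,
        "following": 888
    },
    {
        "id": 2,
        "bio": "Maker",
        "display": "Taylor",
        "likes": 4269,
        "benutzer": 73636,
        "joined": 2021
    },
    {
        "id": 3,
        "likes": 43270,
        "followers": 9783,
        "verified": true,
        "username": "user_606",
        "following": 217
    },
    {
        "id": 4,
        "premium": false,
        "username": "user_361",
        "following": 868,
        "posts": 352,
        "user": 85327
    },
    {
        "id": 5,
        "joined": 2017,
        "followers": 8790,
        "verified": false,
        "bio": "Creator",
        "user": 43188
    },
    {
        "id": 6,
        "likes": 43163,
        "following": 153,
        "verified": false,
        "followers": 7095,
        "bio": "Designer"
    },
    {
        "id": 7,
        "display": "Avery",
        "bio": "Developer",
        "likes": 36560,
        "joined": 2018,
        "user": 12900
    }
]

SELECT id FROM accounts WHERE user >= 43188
[4, 5]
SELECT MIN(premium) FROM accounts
False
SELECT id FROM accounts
[1, 2, 3, 4, 5, 6, 7]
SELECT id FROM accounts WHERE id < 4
[1, 2, 3]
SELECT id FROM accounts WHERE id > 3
[4, 5, 6, 7]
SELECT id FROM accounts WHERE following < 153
[]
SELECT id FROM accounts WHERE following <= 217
[3, 6]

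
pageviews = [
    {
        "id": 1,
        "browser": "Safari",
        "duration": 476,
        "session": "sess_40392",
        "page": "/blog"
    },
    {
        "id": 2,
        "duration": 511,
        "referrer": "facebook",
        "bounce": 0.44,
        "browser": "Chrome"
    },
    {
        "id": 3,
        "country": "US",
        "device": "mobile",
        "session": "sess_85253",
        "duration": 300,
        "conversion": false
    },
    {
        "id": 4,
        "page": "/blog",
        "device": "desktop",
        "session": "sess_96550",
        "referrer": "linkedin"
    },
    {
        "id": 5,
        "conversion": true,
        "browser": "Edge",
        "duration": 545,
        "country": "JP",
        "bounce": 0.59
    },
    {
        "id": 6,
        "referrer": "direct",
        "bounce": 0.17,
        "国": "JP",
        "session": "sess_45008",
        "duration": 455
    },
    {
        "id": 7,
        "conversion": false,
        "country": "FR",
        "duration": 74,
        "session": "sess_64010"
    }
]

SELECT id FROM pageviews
[1, 2, 3, 4, 5, 6, 7]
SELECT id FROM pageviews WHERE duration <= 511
[1, 2, 3, 6, 7]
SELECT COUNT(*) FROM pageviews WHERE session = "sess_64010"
1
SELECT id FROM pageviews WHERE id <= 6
[1, 2, 3, 4, 5, 6]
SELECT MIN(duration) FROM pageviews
74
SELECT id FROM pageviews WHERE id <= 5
[1, 2, 3, 4, 5]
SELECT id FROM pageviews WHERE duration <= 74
[7]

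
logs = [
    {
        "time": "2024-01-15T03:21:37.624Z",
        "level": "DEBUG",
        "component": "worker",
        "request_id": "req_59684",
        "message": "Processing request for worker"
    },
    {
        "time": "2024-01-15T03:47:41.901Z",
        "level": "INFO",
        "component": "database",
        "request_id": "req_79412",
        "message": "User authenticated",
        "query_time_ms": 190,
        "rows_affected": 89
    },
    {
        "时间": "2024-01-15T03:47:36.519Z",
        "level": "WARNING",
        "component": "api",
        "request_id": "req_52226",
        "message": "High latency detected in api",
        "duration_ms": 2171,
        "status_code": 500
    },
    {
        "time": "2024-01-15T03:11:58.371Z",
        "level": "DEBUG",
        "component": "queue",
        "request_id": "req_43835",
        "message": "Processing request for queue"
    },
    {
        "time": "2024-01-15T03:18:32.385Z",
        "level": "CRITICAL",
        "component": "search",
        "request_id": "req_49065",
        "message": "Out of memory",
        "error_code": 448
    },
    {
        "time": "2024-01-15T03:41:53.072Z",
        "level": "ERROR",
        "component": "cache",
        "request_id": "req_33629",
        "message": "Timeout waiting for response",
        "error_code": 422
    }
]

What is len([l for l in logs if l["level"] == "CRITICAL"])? 1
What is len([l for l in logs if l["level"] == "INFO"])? 1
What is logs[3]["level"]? "DEBUG"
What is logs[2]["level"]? "WARNING"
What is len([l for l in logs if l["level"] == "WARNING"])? 1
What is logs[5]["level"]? "ERROR"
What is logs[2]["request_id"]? "req_52226"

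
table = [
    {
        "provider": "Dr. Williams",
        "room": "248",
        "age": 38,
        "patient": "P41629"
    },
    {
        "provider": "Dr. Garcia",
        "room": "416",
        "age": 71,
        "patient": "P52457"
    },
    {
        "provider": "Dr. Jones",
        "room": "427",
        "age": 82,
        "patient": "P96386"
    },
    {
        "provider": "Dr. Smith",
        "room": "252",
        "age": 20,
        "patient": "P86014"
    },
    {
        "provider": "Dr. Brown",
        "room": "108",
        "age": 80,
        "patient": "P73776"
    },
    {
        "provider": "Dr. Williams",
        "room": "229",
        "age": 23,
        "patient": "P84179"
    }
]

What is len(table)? 6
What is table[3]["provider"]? "Dr. Smith"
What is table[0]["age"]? 38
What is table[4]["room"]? "108"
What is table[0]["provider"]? "Dr. Williams"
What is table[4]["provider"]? "Dr. Brown"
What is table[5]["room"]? "229"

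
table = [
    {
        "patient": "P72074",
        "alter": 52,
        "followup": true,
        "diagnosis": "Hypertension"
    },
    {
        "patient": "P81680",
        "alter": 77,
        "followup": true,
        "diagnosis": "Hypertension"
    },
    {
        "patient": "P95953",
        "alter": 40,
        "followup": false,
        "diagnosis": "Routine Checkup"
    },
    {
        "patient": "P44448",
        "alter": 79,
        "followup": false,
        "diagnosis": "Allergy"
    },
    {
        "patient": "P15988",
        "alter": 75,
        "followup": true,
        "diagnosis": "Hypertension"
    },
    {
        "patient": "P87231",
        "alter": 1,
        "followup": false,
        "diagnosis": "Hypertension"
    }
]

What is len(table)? 6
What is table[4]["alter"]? 75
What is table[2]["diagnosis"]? "Routine Checkup"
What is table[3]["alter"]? 79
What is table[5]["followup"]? False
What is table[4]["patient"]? "P15988"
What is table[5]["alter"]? 1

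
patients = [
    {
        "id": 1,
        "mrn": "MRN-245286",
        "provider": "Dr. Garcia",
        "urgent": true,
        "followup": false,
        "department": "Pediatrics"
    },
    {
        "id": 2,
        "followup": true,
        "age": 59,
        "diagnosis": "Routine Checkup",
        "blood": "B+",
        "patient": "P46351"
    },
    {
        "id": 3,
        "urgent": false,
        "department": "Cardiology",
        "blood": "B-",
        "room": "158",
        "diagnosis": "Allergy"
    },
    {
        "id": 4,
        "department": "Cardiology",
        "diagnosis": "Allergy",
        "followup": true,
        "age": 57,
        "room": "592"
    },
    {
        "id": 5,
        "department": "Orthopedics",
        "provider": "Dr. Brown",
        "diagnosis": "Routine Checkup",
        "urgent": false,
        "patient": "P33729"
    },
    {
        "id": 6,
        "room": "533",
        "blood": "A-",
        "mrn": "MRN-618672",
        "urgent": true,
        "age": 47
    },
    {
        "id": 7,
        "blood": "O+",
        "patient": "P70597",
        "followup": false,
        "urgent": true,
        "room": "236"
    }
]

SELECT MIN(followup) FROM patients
False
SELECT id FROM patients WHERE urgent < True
[3, 5]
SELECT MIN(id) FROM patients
1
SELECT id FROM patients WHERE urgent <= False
[3, 5]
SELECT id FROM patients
[1, 2, 3, 4, 5, 6, 7]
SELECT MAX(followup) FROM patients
True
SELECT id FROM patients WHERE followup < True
[1, 7]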